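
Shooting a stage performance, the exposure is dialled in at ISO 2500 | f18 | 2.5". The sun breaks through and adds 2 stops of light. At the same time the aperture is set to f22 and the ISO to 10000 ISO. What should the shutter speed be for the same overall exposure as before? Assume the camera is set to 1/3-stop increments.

Scene light: 2 stops brighter.
Aperture: f/18 → f/20 → f/22 — 2/3 stop stopped down (darker).
ISO: 2500 → 3200 → 4000 → 5000 → 6400 → 8000 → 10000 — 2 stops higher (brighter).
Net so far: 3 1/3 stops brighter. Shutter speed: 2.5 → 2 → 1.6 → 1.3 → 1 → 0.8 → 0.6 → 0.5 → 0.4 → 0.3 → 1/4.

1/4s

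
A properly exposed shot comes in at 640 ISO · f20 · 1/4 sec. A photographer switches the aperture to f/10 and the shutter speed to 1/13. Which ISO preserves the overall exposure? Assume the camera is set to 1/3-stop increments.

ISO 500

Aperture: f/20 → f/18 → f/16 → f/14 → f/13 → f/11 → f/10 — 2 stops opened up (brighter).
Shutter speed: 1/4 → 1/5 → 1/6 → 1/8 → 1/10 → 1/13 — 1 2/3 stops faster (darker).
Net change so far: 1/3 stop brighter. Offset with the ISO: 640 → 500.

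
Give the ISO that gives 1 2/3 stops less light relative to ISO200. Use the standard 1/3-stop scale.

ISO: 200 → 160 → 125 → 100 → 80 → 64 — 1 2/3 stops dropped (darker).

ISO 64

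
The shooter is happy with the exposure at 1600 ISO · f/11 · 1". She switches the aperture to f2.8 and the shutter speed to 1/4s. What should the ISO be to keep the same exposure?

ISO 400

Aperture: f/11 → f/8 → f/5.6 → f/4 → f/2.8 — 4 stops larger aperture (brighter).
Shutter speed: 1 → 1/2 → 1/4 — 2 stops faster (darker).
Net change so far: 2 stops brighter. Offset with the ISO: 1600 → 800 → 400.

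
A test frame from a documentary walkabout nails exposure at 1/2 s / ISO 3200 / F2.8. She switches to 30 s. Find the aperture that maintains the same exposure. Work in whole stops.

Shutter speed: 1/2 → 1 → 2 → 4 → 8 → 15 → 30 — 6 stops slower (brighter).
Need 6 stops darker from the aperture: f/2.8 → f/4 → f/5.6 → f/8 → f/11 → f/16 → f/22.

f/22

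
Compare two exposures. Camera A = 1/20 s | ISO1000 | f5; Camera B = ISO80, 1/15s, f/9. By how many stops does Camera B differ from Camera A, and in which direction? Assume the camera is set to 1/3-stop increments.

5 stops darker

Aperture: f/5 → f/5.6 → f/6.3 → f/7.1 → f/8 → f/9 — 1 2/3 stops narrower (darker).
Shutter speed: 1/20 → 1/15 — 1/3 stop longer (brighter).
ISO: 1000 → 800 → 640 → 500 → 400 → 320 → 250 → 200 → 160 → 125 → 100 → 80 — 3 2/3 stops lower (darker).
Net: −1 2/3 +1/3 −3 2/3 = −5 stops.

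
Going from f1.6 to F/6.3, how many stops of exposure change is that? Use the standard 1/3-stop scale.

f/1.6 → f/1.8 → f/2 → f/2.2 → f/2.5 → f/2.8 → f/3.2 → f/3.5 → f/4 → f/4.5 → f/5 → f/5.6 → f/6.3 — count the steps: 12 third-stops = 4 stops.

4 stops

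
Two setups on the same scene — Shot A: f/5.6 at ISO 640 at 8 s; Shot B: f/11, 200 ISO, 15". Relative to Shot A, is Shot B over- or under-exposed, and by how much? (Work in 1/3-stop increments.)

Aperture: f/5.6 → f/6.3 → f/7.1 → f/8 → f/9 → f/10 → f/11 — 2 stops narrower (darker).
Shutter speed: 8 → 10 → 13 → 15 — 1 stop slower (brighter).
ISO: 640 → 500 → 400 → 320 → 250 → 200 — 1 2/3 stops dropped (darker).
Net: −2 +1 −1 2/3 = −2 2/3 stops.

2 2/3 stops darker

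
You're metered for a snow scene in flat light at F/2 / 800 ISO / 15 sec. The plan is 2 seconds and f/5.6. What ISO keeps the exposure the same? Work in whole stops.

Shutter speed: 15 → 8 → 4 → 2 — 3 stops faster (darker).
Aperture: f/2 → f/2.8 → f/4 → f/5.6 — 3 stops smaller aperture (darker).
Net change so far: 6 stops darker. Offset with the ISO: 800 → 1600 → 3200 → 6400 → 12800 → 25600 → 51200.

ISO 51200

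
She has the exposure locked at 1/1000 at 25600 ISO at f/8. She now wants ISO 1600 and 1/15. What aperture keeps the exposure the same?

f/16

ISO: 25600 → 12800 → 6400 → 3200 → 1600 — 4 stops dropped (darker).
Shutter speed: 1/1000 → 1/500 → 1/250 → 1/125 → 1/60 → 1/30 → 1/15 — 6 stops longer (brighter).
Net change so far: 2 stops brighter. Offset with the aperture: f/8 → f/11 → f/16.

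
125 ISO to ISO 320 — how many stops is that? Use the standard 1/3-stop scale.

1 1/3 stops

125 → 160 → 200 → 250 → 320 — count the steps: 4 third-stops = 1 1/3 stops.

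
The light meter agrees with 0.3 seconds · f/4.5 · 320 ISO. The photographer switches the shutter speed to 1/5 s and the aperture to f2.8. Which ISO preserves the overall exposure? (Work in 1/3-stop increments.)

Shutter speed: 0.3 → 1/4 → 1/5 — 2/3 stop shorter (darker).
Aperture: f/4.5 → f/4 → f/3.5 → f/3.2 → f/2.8 — 1 1/3 stops wider (brighter).
Net change so far: 2/3 stop brighter. Offset with the ISO: 320 → 250 → 200.

ISO 200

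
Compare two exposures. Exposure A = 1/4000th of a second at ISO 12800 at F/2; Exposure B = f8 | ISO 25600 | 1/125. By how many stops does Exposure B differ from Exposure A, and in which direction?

Aperture: f/2 → f/2.8 → f/4 → f/5.6 → f/8 — 4 stops smaller aperture (darker).
Shutter speed: 1/4000 → 1/2000 → 1/1000 → 1/500 → 1/250 → 1/125 — 5 stops longer (brighter).
ISO: 12800 → 25600 — 1 stop higher (brighter).
Net: −4 +5 +1 = +2 stops.

2 stops brighter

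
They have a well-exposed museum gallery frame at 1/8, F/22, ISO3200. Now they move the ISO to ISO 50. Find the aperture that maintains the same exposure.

ISO: 3200 → 1600 → 800 → 400 → 200 → 100 → 50 — 6 stops lower (darker).
Need 6 stops brighter from the aperture: f/22 → f/16 → f/11 → f/8 → f/5.6 → f/4 → f/2.8.

f/2.8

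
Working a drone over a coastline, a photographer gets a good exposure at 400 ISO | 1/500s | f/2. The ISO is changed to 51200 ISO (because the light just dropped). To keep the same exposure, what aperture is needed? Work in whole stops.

f/22

ISO: 400 → 800 → 1600 → 3200 → 6400 → 12800 → 25600 → 51200 — 7 stops raised (brighter).
Need 7 stops darker from the aperture: f/2 → f/2.8 → f/4 → f/5.6 → f/8 → f/11 → f/16 → f/22.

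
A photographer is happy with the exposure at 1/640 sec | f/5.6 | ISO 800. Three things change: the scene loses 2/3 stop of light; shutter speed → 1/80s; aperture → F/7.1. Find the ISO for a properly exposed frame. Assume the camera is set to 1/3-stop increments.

Scene light: 2/3 stop darker.
Shutter speed: 1/640 → 1/500 → 1/400 → 1/320 → 1/250 → 1/200 → 1/160 → 1/125 → 1/100 → 1/80 — 3 stops longer (brighter).
Aperture: f/5.6 → f/6.3 → f/7.1 — 2/3 stop narrower (darker).
Net so far: 1 2/3 stops brighter. ISO: 800 → 640 → 500 → 400 → 320 → 250.

ISO 250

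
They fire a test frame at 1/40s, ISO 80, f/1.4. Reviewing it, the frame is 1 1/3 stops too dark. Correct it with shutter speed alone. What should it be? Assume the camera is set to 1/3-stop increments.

1/15s

Underexposed by 1 1/3 stops → need 1 1/3 stops brighter.
Shutter speed: 1/40 → 1/30 → 1/25 → 1/20 → 1/15.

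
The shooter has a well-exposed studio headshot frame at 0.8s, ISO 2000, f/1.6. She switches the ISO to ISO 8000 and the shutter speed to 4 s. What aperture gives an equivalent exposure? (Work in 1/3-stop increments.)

f/7.1

ISO: 2000 → 2500 → 3200 → 4000 → 5000 → 6400 → 8000 — 2 stops higher (brighter).
Shutter speed: 0.8 → 1 → 1.3 → 1.6 → 2 → 2.5 → 3.2 → 4 — 2 1/3 stops slower (brighter).
Net change so far: 4 1/3 stops brighter. Offset with the aperture: f/1.6 → f/1.8 → f/2 → f/2.2 → f/2.5 → f/2.8 → f/3.2 → f/3.5 → f/4 → f/4.5 → f/5 → f/5.6 → f/6.3 → f/7.1.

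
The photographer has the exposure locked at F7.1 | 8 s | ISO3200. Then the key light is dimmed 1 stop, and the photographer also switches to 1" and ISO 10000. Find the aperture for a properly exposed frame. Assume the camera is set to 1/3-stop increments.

f/3.2

Scene light: 1 stop darker.
Shutter speed: 8 → 6 → 5 → 4 → 3.2 → 2.5 → 2 → 1.6 → 1.3 → 1 — 3 stops shorter (darker).
ISO: 3200 → 4000 → 5000 → 6400 → 8000 → 10000 — 1 2/3 stops raised (brighter).
Net so far: 2 1/3 stops darker. Aperture: f/7.1 → f/6.3 → f/5.6 → f/5 → f/4.5 → f/4 → f/3.5 → f/3.2.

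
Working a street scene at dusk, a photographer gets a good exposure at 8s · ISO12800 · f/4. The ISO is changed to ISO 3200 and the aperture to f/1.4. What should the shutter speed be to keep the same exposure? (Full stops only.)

ISO: 12800 → 6400 → 3200 — 2 stops dropped (darker).
Aperture: f/4 → f/2.8 → f/2 → f/1.4 — 3 stops wider (brighter).
Net change so far: 1 stop brighter. Offset with the shutter speed: 8 → 4.

4 s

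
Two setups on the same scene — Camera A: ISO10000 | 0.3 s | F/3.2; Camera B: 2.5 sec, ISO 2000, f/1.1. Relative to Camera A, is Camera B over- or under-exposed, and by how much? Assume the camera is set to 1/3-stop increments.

Aperture: f/3.2 → f/2.8 → f/2.5 → f/2.2 → f/2 → f/1.8 → f/1.6 → f/1.4 → f/1.2 → f/1.1 — 3 stops larger aperture (brighter).
Shutter speed: 0.3 → 0.4 → 0.5 → 0.6 → 0.8 → 1 → 1.3 → 1.6 → 2 → 2.5 — 3 stops longer (brighter).
ISO: 10000 → 8000 → 6400 → 5000 → 4000 → 3200 → 2500 → 2000 — 2 1/3 stops lower (darker).
Net: +3 +3 −2 1/3 = +3 2/3 stops.

3 2/3 stops brighter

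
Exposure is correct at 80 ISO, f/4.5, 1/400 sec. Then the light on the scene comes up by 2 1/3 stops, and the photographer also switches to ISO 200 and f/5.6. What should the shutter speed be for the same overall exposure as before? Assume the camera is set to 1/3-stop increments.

Scene light: 2 1/3 stops brighter.
ISO: 80 → 100 → 125 → 160 → 200 — 1 1/3 stops higher (brighter).
Aperture: f/4.5 → f/5 → f/5.6 — 2/3 stop smaller aperture (darker).
Net so far: 3 stops brighter. Shutter speed: 1/400 → 1/500 → 1/640 → 1/800 → 1/1000 → 1/1250 → 1/1600 → 1/2000 → 1/2500 → 1/3200.

1/3200s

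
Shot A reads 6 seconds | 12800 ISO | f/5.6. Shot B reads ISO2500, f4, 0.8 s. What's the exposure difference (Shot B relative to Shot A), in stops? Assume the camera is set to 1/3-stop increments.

4 1/3 stops darker

Aperture: f/5.6 → f/5 → f/4.5 → f/4 — 1 stop larger aperture (brighter).
Shutter speed: 6 → 5 → 4 → 3.2 → 2.5 → 2 → 1.6 → 1.3 → 1 → 0.8 — 3 stops shorter (darker).
ISO: 12800 → 10000 → 8000 → 6400 → 5000 → 4000 → 3200 → 2500 — 2 1/3 stops dropped (darker).
Net: +1 −3 −2 1/3 = −4 1/3 stops.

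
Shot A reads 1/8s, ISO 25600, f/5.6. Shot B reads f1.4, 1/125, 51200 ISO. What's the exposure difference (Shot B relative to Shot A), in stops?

1 stop brighter

Aperture: f/5.6 → f/4 → f/2.8 → f/2 → f/1.4 — 4 stops wider (brighter).
Shutter speed: 1/8 → 1/15 → 1/30 → 1/60 → 1/125 — 4 stops shorter (darker).
ISO: 25600 → 51200 — 1 stop raised (brighter).
Net: +4 −4 +1 = +1 stop.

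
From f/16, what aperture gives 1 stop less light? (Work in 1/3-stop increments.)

f/22

Aperture: f/16 → f/18 → f/20 → f/22 — 1 stop smaller aperture (darker).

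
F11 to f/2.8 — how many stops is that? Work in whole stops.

f/11 → f/8 → f/5.6 → f/4 → f/2.8 — count the steps: 4 stops.

4 stops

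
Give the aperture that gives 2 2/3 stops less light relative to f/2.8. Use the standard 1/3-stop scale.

Aperture: f/2.8 → f/3.2 → f/3.5 → f/4 → f/4.5 → f/5 → f/5.6 → f/6.3 → f/7.1 — 2 2/3 stops smaller aperture (darker).

f/7.1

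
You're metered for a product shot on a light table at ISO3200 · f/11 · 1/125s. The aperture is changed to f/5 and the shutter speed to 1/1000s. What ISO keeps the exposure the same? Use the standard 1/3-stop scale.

ISO 5000

Aperture: f/11 → f/10 → f/9 → f/8 → f/7.1 → f/6.3 → f/5.6 → f/5 — 2 1/3 stops opened up (brighter).
Shutter speed: 1/125 → 1/160 → 1/200 → 1/250 → 1/320 → 1/400 → 1/500 → 1/640 → 1/800 → 1/1000 — 3 stops faster (darker).
Net change so far: 2/3 stop darker. Offset with the ISO: 3200 → 4000 → 5000.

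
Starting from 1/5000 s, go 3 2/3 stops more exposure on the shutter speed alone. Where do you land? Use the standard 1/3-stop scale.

Shutter speed: 1/5000 → 1/4000 → 1/3200 → 1/2500 → 1/2000 → 1/1600 → 1/1250 → 1/1000 → 1/800 → 1/640 → 1/500 → 1/400 — 3 2/3 stops slower (brighter).

1/400s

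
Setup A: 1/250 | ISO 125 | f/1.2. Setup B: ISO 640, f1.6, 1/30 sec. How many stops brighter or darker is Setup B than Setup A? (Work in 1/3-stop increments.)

Aperture: f/1.2 → f/1.4 → f/1.6 — 2/3 stop narrower (darker).
Shutter speed: 1/250 → 1/200 → 1/160 → 1/125 → 1/100 → 1/80 → 1/60 → 1/50 → 1/40 → 1/30 — 3 stops longer (brighter).
ISO: 125 → 160 → 200 → 250 → 320 → 400 → 500 → 640 — 2 1/3 stops higher (brighter).
Net: −2/3 +3 +2 1/3 = +4 2/3 stops.

4 2/3 stops brighter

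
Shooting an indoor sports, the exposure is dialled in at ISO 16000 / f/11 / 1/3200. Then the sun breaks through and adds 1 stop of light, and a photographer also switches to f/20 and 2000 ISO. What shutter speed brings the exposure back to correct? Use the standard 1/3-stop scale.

Scene light: 1 stop brighter.
Aperture: f/11 → f/13 → f/14 → f/16 → f/18 → f/20 — 1 2/3 stops smaller aperture (darker).
ISO: 16000 → 12800 → 10000 → 8000 → 6400 → 5000 → 4000 → 3200 → 2500 → 2000 — 3 stops lower (darker).
Net so far: 3 2/3 stops darker. Shutter speed: 1/3200 → 1/2500 → 1/2000 → 1/1600 → 1/1250 → 1/1000 → 1/800 → 1/640 → 1/500 → 1/400 → 1/320 → 1/250.

1/250s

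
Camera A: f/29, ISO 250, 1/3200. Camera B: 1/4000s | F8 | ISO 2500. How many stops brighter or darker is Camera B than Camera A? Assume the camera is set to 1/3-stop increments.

6 2/3 stops brighter

Aperture: f/29 → f/25 → f/22 → f/20 → f/18 → f/16 → f/14 → f/13 → f/11 → f/10 → f/9 → f/8 — 3 2/3 stops opened up (brighter).
Shutter speed: 1/3200 → 1/4000 — 1/3 stop faster (darker).
ISO: 250 → 320 → 400 → 500 → 640 → 800 → 1000 → 1250 → 1600 → 2000 → 2500 — 3 1/3 stops raised (brighter).
Net: +3 2/3 −1/3 +3 1/3 = +6 2/3 stops.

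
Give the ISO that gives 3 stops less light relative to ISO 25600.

ISO 3200

ISO: 25600 → 12800 → 6400 → 3200 — 3 stops lower (darker).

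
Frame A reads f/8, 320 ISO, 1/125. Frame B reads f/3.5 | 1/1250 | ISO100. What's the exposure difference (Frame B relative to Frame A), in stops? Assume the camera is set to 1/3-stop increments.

Aperture: f/8 → f/7.1 → f/6.3 → f/5.6 → f/5 → f/4.5 → f/4 → f/3.5 — 2 1/3 stops wider (brighter).
Shutter speed: 1/125 → 1/160 → 1/200 → 1/250 → 1/320 → 1/400 → 1/500 → 1/640 → 1/800 → 1/1000 → 1/1250 — 3 1/3 stops shorter (darker).
ISO: 320 → 250 → 200 → 160 → 125 → 100 — 1 2/3 stops dropped (darker).
Net: +2 1/3 −3 1/3 −1 2/3 = −2 2/3 stops.

2 2/3 stops darker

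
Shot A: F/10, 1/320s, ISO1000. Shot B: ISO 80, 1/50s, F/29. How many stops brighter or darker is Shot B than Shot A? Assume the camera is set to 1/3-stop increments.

4 stops darker

Aperture: f/10 → f/11 → f/13 → f/14 → f/16 → f/18 → f/20 → f/22 → f/25 → f/29 — 3 stops stopped down (darker).
Shutter speed: 1/320 → 1/250 → 1/200 → 1/160 → 1/125 → 1/100 → 1/80 → 1/60 → 1/50 — 2 2/3 stops slower (brighter).
ISO: 1000 → 800 → 640 → 500 → 400 → 320 → 250 → 200 → 160 → 125 → 100 → 80 — 3 2/3 stops dropped (darker).
Net: −3 +2 2/3 −3 2/3 = −4 stops.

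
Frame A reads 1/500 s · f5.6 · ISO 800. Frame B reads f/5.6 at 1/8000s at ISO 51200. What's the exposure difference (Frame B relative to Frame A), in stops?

2 stops brighter

Aperture: unchanged.
Shutter speed: 1/500 → 1/1000 → 1/2000 → 1/4000 → 1/8000 — 4 stops faster (darker).
ISO: 800 → 1600 → 3200 → 6400 → 12800 → 25600 → 51200 — 6 stops raised (brighter).
Net: −4 +6 = +2 stops.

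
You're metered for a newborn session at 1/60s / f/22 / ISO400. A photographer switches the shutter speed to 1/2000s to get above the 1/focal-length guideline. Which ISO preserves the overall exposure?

Shutter speed: 1/60 → 1/125 → 1/250 → 1/500 → 1/1000 → 1/2000 — 5 stops faster (darker).
Need 5 stops brighter from the ISO: 400 → 800 → 1600 → 3200 → 6400 → 12800.

ISO 12800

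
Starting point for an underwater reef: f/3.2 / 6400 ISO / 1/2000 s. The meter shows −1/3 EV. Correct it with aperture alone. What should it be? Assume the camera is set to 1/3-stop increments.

f/2.8

Underexposed by 1/3 stop → need 1/3 stop brighter.
Aperture: f/3.2 → f/2.8.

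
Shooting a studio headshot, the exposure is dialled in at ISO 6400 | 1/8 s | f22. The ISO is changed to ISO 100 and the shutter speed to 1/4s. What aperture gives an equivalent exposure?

f/4

ISO: 6400 → 3200 → 1600 → 800 → 400 → 200 → 100 — 6 stops lower (darker).
Shutter speed: 1/8 → 1/4 — 1 stop slower (brighter).
Net change so far: 5 stops darker. Offset with the aperture: f/22 → f/16 → f/11 → f/8 → f/5.6 → f/4.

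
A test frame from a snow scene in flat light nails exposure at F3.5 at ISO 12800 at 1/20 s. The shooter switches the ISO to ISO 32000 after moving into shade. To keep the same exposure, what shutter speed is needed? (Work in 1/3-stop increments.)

1/50s

ISO: 12800 → 16000 → 20000 → 25600 → 32000 — 1 1/3 stops higher (brighter).
Need 1 1/3 stops darker from the shutter speed: 1/20 → 1/25 → 1/30 → 1/40 → 1/50.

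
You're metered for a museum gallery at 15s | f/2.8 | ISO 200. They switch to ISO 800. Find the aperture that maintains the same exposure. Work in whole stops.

ISO: 200 → 400 → 800 — 2 stops raised (brighter).
Need 2 stops darker from the aperture: f/2.8 → f/4 → f/5.6.

f/5.6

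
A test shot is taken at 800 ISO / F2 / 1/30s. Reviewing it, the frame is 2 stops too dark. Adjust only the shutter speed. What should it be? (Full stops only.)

Underexposed by 2 stops → need 2 stops brighter.
Shutter speed: 1/30 → 1/15 → 1/8.

1/8s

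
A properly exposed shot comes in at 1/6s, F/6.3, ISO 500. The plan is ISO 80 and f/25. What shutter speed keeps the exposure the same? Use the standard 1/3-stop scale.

15 s

ISO: 500 → 400 → 320 → 250 → 200 → 160 → 125 → 100 → 80 — 2 2/3 stops lower (darker).
Aperture: f/6.3 → f/7.1 → f/8 → f/9 → f/10 → f/11 → f/13 → f/14 → f/16 → f/18 → f/20 → f/22 → f/25 — 4 stops smaller aperture (darker).
Net change so far: 6 2/3 stops darker. Offset with the shutter speed: 1/6 → 1/5 → 1/4 → 0.3 → 0.4 → 0.5 → 0.6 → 0.8 → 1 → 1.3 → 1.6 → 2 → 2.5 → 3.2 → 4 → 5 → 6 → 8 → 10 → 13 → 15.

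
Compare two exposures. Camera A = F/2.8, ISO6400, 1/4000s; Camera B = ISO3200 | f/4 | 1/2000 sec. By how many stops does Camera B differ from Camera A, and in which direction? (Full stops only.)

1 stop darker

Aperture: f/2.8 → f/4 — 1 stop narrower (darker).
Shutter speed: 1/4000 → 1/2000 — 1 stop longer (brighter).
ISO: 6400 → 3200 — 1 stop dropped (darker).
Net: −1 +1 −1 = −1 stop.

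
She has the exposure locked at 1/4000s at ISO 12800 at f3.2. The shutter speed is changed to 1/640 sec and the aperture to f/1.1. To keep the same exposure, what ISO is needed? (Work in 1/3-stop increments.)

ISO 250

Shutter speed: 1/4000 → 1/3200 → 1/2500 → 1/2000 → 1/1600 → 1/1250 → 1/1000 → 1/800 → 1/640 — 2 2/3 stops slower (brighter).
Aperture: f/3.2 → f/2.8 → f/2.5 → f/2.2 → f/2 → f/1.8 → f/1.6 → f/1.4 → f/1.2 → f/1.1 — 3 stops wider (brighter).
Net change so far: 5 2/3 stops brighter. Offset with the ISO: 12800 → 10000 → 8000 → 6400 → 5000 → 4000 → 3200 → 2500 → 2000 → 1600 → 1250 → 1000 → 800 → 640 → 500 → 400 → 320 → 250.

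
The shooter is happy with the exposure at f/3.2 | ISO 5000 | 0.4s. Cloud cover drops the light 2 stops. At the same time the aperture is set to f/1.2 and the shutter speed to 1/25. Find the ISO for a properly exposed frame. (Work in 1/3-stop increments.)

Scene light: 2 stops darker.
Aperture: f/3.2 → f/2.8 → f/2.5 → f/2.2 → f/2 → f/1.8 → f/1.6 → f/1.4 → f/1.2 — 2 2/3 stops larger aperture (brighter).
Shutter speed: 0.4 → 0.3 → 1/4 → 1/5 → 1/6 → 1/8 → 1/10 → 1/13 → 1/15 → 1/20 → 1/25 — 3 1/3 stops shorter (darker).
Net so far: 2 2/3 stops darker. ISO: 5000 → 6400 → 8000 → 10000 → 12800 → 16000 → 20000 → 25600 → 32000.

ISO 32000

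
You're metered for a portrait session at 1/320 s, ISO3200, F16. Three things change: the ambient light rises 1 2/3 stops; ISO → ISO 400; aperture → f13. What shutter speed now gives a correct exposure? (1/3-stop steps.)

1/200s

Scene light: 1 2/3 stops brighter.
ISO: 3200 → 2500 → 2000 → 1600 → 1250 → 1000 → 800 → 640 → 500 → 400 — 3 stops dropped (darker).
Aperture: f/16 → f/14 → f/13 — 2/3 stop opened up (brighter).
Net so far: 2/3 stop darker. Shutter speed: 1/320 → 1/250 → 1/200.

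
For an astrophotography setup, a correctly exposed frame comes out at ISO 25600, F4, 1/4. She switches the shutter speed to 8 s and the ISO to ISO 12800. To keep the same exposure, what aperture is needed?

Shutter speed: 1/4 → 1/2 → 1 → 2 → 4 → 8 — 5 stops longer (brighter).
ISO: 25600 → 12800 — 1 stop lower (darker).
Net change so far: 4 stops brighter. Offset with the aperture: f/4 → f/5.6 → f/8 → f/11 → f/16.

f/16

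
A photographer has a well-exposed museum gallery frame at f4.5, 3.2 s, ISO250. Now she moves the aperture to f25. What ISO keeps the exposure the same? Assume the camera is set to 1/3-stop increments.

Aperture: f/4.5 → f/5 → f/5.6 → f/6.3 → f/7.1 → f/8 → f/9 → f/10 → f/11 → f/13 → f/14 → f/16 → f/18 → f/20 → f/22 → f/25 — 5 stops smaller aperture (darker).
Need 5 stops brighter from the ISO: 250 → 320 → 400 → 500 → 640 → 800 → 1000 → 1250 → 1600 → 2000 → 2500 → 3200 → 4000 → 5000 → 6400 → 8000.

ISO 8000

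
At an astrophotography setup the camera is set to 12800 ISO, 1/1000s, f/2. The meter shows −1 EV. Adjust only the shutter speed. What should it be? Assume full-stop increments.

Underexposed by 1 stop → need 1 stop brighter.
Shutter speed: 1/1000 → 1/500.

1/500s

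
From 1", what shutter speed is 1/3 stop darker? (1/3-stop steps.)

0.8 s

Shutter speed: 1 → 0.8 — 1/3 stop shorter (darker).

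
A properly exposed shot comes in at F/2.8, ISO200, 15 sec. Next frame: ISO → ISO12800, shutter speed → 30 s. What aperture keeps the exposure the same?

ISO: 200 → 400 → 800 → 1600 → 3200 → 6400 → 12800 — 6 stops raised (brighter).
Shutter speed: 15 → 30 — 1 stop longer (brighter).
Net change so far: 7 stops brighter. Offset with the aperture: f/2.8 → f/4 → f/5.6 → f/8 → f/11 → f/16 → f/22 → f/32.

f/32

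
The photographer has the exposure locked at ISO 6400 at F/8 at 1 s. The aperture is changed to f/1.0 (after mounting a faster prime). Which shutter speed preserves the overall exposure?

Aperture: f/8 → f/5.6 → f/4 → f/2.8 → f/2 → f/1.4 → f/1.0 — 6 stops larger aperture (brighter).
Need 6 stops darker from the shutter speed: 1 → 1/2 → 1/4 → 1/8 → 1/15 → 1/30 → 1/60.

1/60s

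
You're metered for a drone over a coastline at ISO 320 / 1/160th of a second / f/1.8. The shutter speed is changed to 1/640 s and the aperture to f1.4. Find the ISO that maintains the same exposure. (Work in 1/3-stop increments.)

Shutter speed: 1/160 → 1/200 → 1/250 → 1/320 → 1/400 → 1/500 → 1/640 — 2 stops shorter (darker).
Aperture: f/1.8 → f/1.6 → f/1.4 — 2/3 stop larger aperture (brighter).
Net change so far: 1 1/3 stops darker. Offset with the ISO: 320 → 400 → 500 → 640 → 800.

ISO 800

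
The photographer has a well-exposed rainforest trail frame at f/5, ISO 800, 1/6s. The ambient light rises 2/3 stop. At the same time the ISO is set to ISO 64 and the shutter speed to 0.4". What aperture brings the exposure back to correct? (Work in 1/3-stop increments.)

Scene light: 2/3 stop brighter.
ISO: 800 → 640 → 500 → 400 → 320 → 250 → 200 → 160 → 125 → 100 → 80 → 64 — 3 2/3 stops lower (darker).
Shutter speed: 1/6 → 1/5 → 1/4 → 0.3 → 0.4 — 1 1/3 stops slower (brighter).
Net so far: 1 2/3 stops darker. Aperture: f/5 → f/4.5 → f/4 → f/3.5 → f/3.2 → f/2.8.

f/2.8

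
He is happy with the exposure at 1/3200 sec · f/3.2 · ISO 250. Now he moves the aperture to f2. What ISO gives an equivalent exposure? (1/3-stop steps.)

Aperture: f/3.2 → f/2.8 → f/2.5 → f/2.2 → f/2 — 1 1/3 stops wider (brighter).
Need 1 1/3 stops darker from the ISO: 250 → 200 → 160 → 125 → 100.

ISO 100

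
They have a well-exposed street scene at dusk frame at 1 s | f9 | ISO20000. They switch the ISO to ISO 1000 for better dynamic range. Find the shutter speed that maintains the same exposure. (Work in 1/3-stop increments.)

20 s

ISO: 20000 → 16000 → 12800 → 10000 → 8000 → 6400 → 5000 → 4000 → 3200 → 2500 → 2000 → 1600 → 1250 → 1000 — 4 1/3 stops dropped (darker).
Need 4 1/3 stops brighter from the shutter speed: 1 → 1.3 → 1.6 → 2 → 2.5 → 3.2 → 4 → 5 → 6 → 8 → 10 → 13 → 15 → 20.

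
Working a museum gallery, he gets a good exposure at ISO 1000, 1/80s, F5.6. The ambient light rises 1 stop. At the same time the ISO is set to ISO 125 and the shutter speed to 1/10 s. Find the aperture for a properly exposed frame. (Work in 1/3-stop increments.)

f/8

Scene light: 1 stop brighter.
ISO: 1000 → 800 → 640 → 500 → 400 → 320 → 250 → 200 → 160 → 125 — 3 stops lower (darker).
Shutter speed: 1/80 → 1/60 → 1/50 → 1/40 → 1/30 → 1/25 → 1/20 → 1/15 → 1/13 → 1/10 — 3 stops longer (brighter).
Net so far: 1 stop brighter. Aperture: f/5.6 → f/6.3 → f/7.1 → f/8.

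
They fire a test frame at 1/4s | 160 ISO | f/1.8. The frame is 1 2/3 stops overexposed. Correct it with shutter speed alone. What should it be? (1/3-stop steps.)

1/13s

Overexposed by 1 2/3 stops → need 1 2/3 stops darker.
Shutter speed: 1/4 → 1/5 → 1/6 → 1/8 → 1/10 → 1/13.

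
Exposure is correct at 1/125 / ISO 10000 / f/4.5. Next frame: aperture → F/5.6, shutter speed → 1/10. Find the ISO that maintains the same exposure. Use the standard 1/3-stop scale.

ISO 1250

Aperture: f/4.5 → f/5 → f/5.6 — 2/3 stop smaller aperture (darker).
Shutter speed: 1/125 → 1/100 → 1/80 → 1/60 → 1/50 → 1/40 → 1/30 → 1/25 → 1/20 → 1/15 → 1/13 → 1/10 — 3 2/3 stops longer (brighter).
Net change so far: 3 stops brighter. Offset with the ISO: 10000 → 8000 → 6400 → 5000 → 4000 → 3200 → 2500 → 2000 → 1600 → 1250.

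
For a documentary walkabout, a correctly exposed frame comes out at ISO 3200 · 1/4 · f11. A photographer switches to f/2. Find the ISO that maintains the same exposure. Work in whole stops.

ISO 100

Aperture: f/11 → f/8 → f/5.6 → f/4 → f/2.8 → f/2 — 5 stops opened up (brighter).
Need 5 stops darker from the ISO: 3200 → 1600 → 800 → 400 → 200 → 100.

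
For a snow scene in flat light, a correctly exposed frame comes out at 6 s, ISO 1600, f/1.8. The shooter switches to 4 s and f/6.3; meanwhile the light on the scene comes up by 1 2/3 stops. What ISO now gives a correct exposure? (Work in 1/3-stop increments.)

ISO 10000

Scene light: 1 2/3 stops brighter.
Shutter speed: 6 → 5 → 4 — 2/3 stop faster (darker).
Aperture: f/1.8 → f/2 → f/2.2 → f/2.5 → f/2.8 → f/3.2 → f/3.5 → f/4 → f/4.5 → f/5 → f/5.6 → f/6.3 — 3 2/3 stops smaller aperture (darker).
Net so far: 2 2/3 stops darker. ISO: 1600 → 2000 → 2500 → 3200 → 4000 → 5000 → 6400 → 8000 → 10000.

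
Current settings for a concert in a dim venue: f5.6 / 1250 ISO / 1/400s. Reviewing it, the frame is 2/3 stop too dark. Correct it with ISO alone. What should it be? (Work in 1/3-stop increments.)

Underexposed by 2/3 stop → need 2/3 stop brighter.
ISO: 1250 → 1600 → 2000.

ISO 2000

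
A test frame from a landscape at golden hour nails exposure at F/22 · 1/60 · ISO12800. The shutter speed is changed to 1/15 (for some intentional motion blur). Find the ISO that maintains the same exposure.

ISO 3200

Shutter speed: 1/60 → 1/30 → 1/15 — 2 stops slower (brighter).
Need 2 stops darker from the ISO: 12800 → 6400 → 3200.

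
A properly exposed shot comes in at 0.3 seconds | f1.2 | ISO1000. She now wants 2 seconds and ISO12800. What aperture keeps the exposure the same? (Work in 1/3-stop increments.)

f/11

Shutter speed: 0.3 → 0.4 → 0.5 → 0.6 → 0.8 → 1 → 1.3 → 1.6 → 2 — 2 2/3 stops slower (brighter).
ISO: 1000 → 1250 → 1600 → 2000 → 2500 → 3200 → 4000 → 5000 → 6400 → 8000 → 10000 → 12800 — 3 2/3 stops higher (brighter).
Net change so far: 6 1/3 stops brighter. Offset with the aperture: f/1.2 → f/1.4 → f/1.6 → f/1.8 → f/2 → f/2.2 → f/2.5 → f/2.8 → f/3.2 → f/3.5 → f/4 → f/4.5 → f/5 → f/5.6 → f/6.3 → f/7.1 → f/8 → f/9 → f/10 → f/11.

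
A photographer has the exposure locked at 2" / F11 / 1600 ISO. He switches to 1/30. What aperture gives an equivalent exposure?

f/1.4

Shutter speed: 2 → 1 → 1/2 → 1/4 → 1/8 → 1/15 → 1/30 — 6 stops faster (darker).
Need 6 stops brighter from the aperture: f/11 → f/8 → f/5.6 → f/4 → f/2.8 → f/2 → f/1.4.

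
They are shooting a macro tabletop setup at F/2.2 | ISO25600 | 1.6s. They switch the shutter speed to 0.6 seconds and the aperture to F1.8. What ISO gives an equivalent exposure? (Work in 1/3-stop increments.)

Shutter speed: 1.6 → 1.3 → 1 → 0.8 → 0.6 — 1 1/3 stops shorter (darker).
Aperture: f/2.2 → f/2 → f/1.8 — 2/3 stop larger aperture (brighter).
Net change so far: 2/3 stop darker. Offset with the ISO: 25600 → 32000 → 40000.

ISO 40000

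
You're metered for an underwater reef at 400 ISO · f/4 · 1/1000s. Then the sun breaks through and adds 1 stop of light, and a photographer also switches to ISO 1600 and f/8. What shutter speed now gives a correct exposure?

1/2000s

Scene light: 1 stop brighter.
ISO: 400 → 800 → 1600 — 2 stops higher (brighter).
Aperture: f/4 → f/5.6 → f/8 — 2 stops narrower (darker).
Net so far: 1 stop brighter. Shutter speed: 1/1000 → 1/2000.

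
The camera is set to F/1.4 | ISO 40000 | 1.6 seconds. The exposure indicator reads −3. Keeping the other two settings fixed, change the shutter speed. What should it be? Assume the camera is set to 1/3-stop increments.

Underexposed by 3 stops → need 3 stops brighter.
Shutter speed: 1.6 → 2 → 2.5 → 3.2 → 4 → 5 → 6 → 8 → 10 → 13.

13 s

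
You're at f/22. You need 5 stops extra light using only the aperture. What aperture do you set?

f/4

Aperture: f/22 → f/16 → f/11 → f/8 → f/5.6 → f/4 — 5 stops larger aperture (brighter).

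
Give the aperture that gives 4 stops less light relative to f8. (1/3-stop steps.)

Aperture: f/8 → f/9 → f/10 → f/11 → f/13 → f/14 → f/16 → f/18 → f/20 → f/22 → f/25 → f/29 → f/32 — 4 stops stopped down (darker).

f/32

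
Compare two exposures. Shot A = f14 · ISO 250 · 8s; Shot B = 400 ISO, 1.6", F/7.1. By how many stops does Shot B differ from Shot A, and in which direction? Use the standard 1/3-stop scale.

Aperture: f/14 → f/13 → f/11 → f/10 → f/9 → f/8 → f/7.1 — 2 stops larger aperture (brighter).
Shutter speed: 8 → 6 → 5 → 4 → 3.2 → 2.5 → 2 → 1.6 — 2 1/3 stops shorter (darker).
ISO: 250 → 320 → 400 — 2/3 stop higher (brighter).
Net: +2 −2 1/3 +2/3 = +1/3 stops.

1/3 stop brighter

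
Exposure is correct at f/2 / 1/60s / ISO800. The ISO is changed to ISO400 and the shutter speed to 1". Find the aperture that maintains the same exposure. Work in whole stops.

ISO: 800 → 400 — 1 stop lower (darker).
Shutter speed: 1/60 → 1/30 → 1/15 → 1/8 → 1/4 → 1/2 → 1 — 6 stops slower (brighter).
Net change so far: 5 stops brighter. Offset with the aperture: f/2 → f/2.8 → f/4 → f/5.6 → f/8 → f/11.

f/11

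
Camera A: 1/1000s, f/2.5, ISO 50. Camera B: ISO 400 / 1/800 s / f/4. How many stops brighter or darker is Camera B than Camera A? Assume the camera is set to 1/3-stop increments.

Aperture: f/2.5 → f/2.8 → f/3.2 → f/3.5 → f/4 — 1 1/3 stops smaller aperture (darker).
Shutter speed: 1/1000 → 1/800 — 1/3 stop slower (brighter).
ISO: 50 → 64 → 80 → 100 → 125 → 160 → 200 → 250 → 320 → 400 — 3 stops higher (brighter).
Net: −1 1/3 +1/3 +3 = +2 stops.

2 stops brighter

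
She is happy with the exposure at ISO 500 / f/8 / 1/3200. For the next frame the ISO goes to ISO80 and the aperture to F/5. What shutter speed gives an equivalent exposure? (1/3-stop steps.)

1/1250s

ISO: 500 → 400 → 320 → 250 → 200 → 160 → 125 → 100 → 80 — 2 2/3 stops lower (darker).
Aperture: f/8 → f/7.1 → f/6.3 → f/5.6 → f/5 — 1 1/3 stops opened up (brighter).
Net change so far: 1 1/3 stops darker. Offset with the shutter speed: 1/3200 → 1/2500 → 1/2000 → 1/1600 → 1/1250.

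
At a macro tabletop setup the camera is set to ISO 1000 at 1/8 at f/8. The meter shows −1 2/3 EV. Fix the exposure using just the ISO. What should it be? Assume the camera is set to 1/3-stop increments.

Underexposed by 1 2/3 stops → need 1 2/3 stops brighter.
ISO: 1000 → 1250 → 1600 → 2000 → 2500 → 3200.

ISO 3200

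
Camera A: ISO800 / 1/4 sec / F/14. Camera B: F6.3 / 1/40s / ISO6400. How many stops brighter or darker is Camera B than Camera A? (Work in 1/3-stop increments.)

Aperture: f/14 → f/13 → f/11 → f/10 → f/9 → f/8 → f/7.1 → f/6.3 — 2 1/3 stops larger aperture (brighter).
Shutter speed: 1/4 → 1/5 → 1/6 → 1/8 → 1/10 → 1/13 → 1/15 → 1/20 → 1/25 → 1/30 → 1/40 — 3 1/3 stops shorter (darker).
ISO: 800 → 1000 → 1250 → 1600 → 2000 → 2500 → 3200 → 4000 → 5000 → 6400 — 3 stops raised (brighter).
Net: +2 1/3 −3 1/3 +3 = +2 stops.

2 stops brighter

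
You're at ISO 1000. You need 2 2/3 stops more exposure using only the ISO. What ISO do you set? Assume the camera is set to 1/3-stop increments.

ISO 6400

ISO: 1000 → 1250 → 1600 → 2000 → 2500 → 3200 → 4000 → 5000 → 6400 — 2 2/3 stops raised (brighter).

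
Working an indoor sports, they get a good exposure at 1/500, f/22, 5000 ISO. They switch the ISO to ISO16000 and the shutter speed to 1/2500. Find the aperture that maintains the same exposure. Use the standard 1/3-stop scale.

ISO: 5000 → 6400 → 8000 → 10000 → 12800 → 16000 — 1 2/3 stops raised (brighter).
Shutter speed: 1/500 → 1/640 → 1/800 → 1/1000 → 1/1250 → 1/1600 → 1/2000 → 1/2500 — 2 1/3 stops shorter (darker).
Net change so far: 2/3 stop darker. Offset with the aperture: f/22 → f/20 → f/18.

f/18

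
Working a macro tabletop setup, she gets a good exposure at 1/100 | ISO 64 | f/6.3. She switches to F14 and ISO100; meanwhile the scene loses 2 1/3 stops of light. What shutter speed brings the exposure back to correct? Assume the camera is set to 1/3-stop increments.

1/6s

Scene light: 2 1/3 stops darker.
Aperture: f/6.3 → f/7.1 → f/8 → f/9 → f/10 → f/11 → f/13 → f/14 — 2 1/3 stops smaller aperture (darker).
ISO: 64 → 80 → 100 — 2/3 stop raised (brighter).
Net so far: 4 stops darker. Shutter speed: 1/100 → 1/80 → 1/60 → 1/50 → 1/40 → 1/30 → 1/25 → 1/20 → 1/15 → 1/13 → 1/10 → 1/8 → 1/6.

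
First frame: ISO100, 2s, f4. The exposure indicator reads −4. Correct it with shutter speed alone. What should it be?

30 s

Underexposed by 4 stops → need 4 stops brighter.
Shutter speed: 2 → 4 → 8 → 15 → 30.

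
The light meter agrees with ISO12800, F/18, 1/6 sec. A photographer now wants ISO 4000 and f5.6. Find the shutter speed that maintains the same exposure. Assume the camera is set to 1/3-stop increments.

ISO: 12800 → 10000 → 8000 → 6400 → 5000 → 4000 — 1 2/3 stops lower (darker).
Aperture: f/18 → f/16 → f/14 → f/13 → f/11 → f/10 → f/9 → f/8 → f/7.1 → f/6.3 → f/5.6 — 3 1/3 stops opened up (brighter).
Net change so far: 1 2/3 stops brighter. Offset with the shutter speed: 1/6 → 1/8 → 1/10 → 1/13 → 1/15 → 1/20.

1/20s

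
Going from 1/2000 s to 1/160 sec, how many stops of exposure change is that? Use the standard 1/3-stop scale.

3 2/3 stops

1/2000 → 1/1600 → 1/1250 → 1/1000 → 1/800 → 1/640 → 1/500 → 1/400 → 1/320 → 1/250 → 1/200 → 1/160 — count the steps: 11 third-stops = 3 2/3 stops.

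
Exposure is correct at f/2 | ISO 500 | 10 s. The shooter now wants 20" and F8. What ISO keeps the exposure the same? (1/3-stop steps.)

Shutter speed: 10 → 13 → 15 → 20 — 1 stop longer (brighter).
Aperture: f/2 → f/2.2 → f/2.5 → f/2.8 → f/3.2 → f/3.5 → f/4 → f/4.5 → f/5 → f/5.6 → f/6.3 → f/7.1 → f/8 — 4 stops smaller aperture (darker).
Net change so far: 3 stops darker. Offset with the ISO: 500 → 640 → 800 → 1000 → 1250 → 1600 → 2000 → 2500 → 3200 → 4000.

ISO 4000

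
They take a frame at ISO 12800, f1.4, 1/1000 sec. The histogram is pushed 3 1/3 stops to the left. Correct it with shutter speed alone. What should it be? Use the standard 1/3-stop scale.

Underexposed by 3 1/3 stops → need 3 1/3 stops brighter.
Shutter speed: 1/1000 → 1/800 → 1/640 → 1/500 → 1/400 → 1/320 → 1/250 → 1/200 → 1/160 → 1/125 → 1/100.

1/100s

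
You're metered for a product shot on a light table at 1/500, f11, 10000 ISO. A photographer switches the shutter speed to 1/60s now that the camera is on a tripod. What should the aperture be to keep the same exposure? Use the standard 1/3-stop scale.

Shutter speed: 1/500 → 1/400 → 1/320 → 1/250 → 1/200 → 1/160 → 1/125 → 1/100 → 1/80 → 1/60 — 3 stops slower (brighter).
Need 3 stops darker from the aperture: f/11 → f/13 → f/14 → f/16 → f/18 → f/20 → f/22 → f/25 → f/29 → f/32.

f/32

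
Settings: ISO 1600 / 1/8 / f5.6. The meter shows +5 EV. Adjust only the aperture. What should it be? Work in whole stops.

Overexposed by 5 stops → need 5 stops darker.
Aperture: f/5.6 → f/8 → f/11 → f/16 → f/22 → f/32.

f/32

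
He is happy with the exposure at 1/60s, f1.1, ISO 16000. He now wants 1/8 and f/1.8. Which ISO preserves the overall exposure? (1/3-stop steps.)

Shutter speed: 1/60 → 1/50 → 1/40 → 1/30 → 1/25 → 1/20 → 1/15 → 1/13 → 1/10 → 1/8 — 3 stops longer (brighter).
Aperture: f/1.1 → f/1.2 → f/1.4 → f/1.6 → f/1.8 — 1 1/3 stops stopped down (darker).
Net change so far: 1 2/3 stops brighter. Offset with the ISO: 16000 → 12800 → 10000 → 8000 → 6400 → 5000.

ISO 5000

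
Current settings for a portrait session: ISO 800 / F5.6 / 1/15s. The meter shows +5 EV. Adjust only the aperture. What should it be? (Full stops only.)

f/32

Overexposed by 5 stops → need 5 stops darker.
Aperture: f/5.6 → f/8 → f/11 → f/16 → f/22 → f/32.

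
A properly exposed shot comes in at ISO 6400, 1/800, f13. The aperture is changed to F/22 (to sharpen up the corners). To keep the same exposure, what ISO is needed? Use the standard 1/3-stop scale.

Aperture: f/13 → f/14 → f/16 → f/18 → f/20 → f/22 — 1 2/3 stops smaller aperture (darker).
Need 1 2/3 stops brighter from the ISO: 6400 → 8000 → 10000 → 12800 → 16000 → 20000.

ISO 20000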